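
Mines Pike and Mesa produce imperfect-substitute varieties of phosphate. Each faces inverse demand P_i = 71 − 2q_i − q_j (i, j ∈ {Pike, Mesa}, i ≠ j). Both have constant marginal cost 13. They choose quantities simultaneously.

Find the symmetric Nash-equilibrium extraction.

11.6

Mine Pike's profit: π = q_{Pike}(71 − 2q_{Pike} − q_{Mesa}) − 13q_{Pike}.
∂π/∂q_{Pike} = 58 − 4q_{Pike} − q_{Mesa} = 0 ⇒ q_{Pike} = 14.5 − 0.25q_{Mesa}.
The game is symmetric, so in equilibrium q_{Mesa} = q_{Pike}: the reaction function gives 1.25q_{Pike} = 14.5, hence q_{Pike} = 11.6.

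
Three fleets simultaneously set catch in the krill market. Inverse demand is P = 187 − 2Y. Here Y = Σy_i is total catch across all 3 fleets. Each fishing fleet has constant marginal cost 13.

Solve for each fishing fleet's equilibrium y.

A representative fishing fleet's profit is π_i = y_i(187 − 2Y) − 13y_i, with Y = y_i + Σ_{j≠i} y_j.
First-order condition: 174 − 4y_i − 2Σ_{j≠i} y_j = 0.
Imposing symmetry (y_j = y for all j) turns Σ_{j≠i} y_j into 2y, so 174 = 8y and y = 21.75.

21.75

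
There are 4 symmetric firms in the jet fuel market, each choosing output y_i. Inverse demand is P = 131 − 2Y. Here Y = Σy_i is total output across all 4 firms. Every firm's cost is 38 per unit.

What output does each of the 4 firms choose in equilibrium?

9.3

A representative firm's profit is π_i = y_i(131 − 2Y) − 38y_i, with Y = y_i + Σ_{j≠i} y_j.
First-order condition: 93 − 4y_i − 2Σ_{j≠i} y_j = 0.
In a symmetric equilibrium every firm chooses the same y, so Σ_{j≠i} y_j = 3y. The condition becomes 93 − 10y = 0, giving y = 93/10 = 9.3.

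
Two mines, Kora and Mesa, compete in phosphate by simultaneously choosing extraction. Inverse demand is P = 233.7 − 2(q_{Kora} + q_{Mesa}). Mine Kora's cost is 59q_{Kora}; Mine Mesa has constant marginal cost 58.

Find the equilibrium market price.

116.9

Mine Kora's profit: π = q_{Kora}(233.7 − 2(q_{Kora} + q_{Mesa})) − 59q_{Kora}.
∂π/∂q_{Kora} = 174.7 − 4q_{Kora} − 2q_{Mesa} = 0, so q_{Kora} = 43.675 − 0.5q_{Mesa}.
By the same steps for Mesa: q_{Mesa} = 43.925 − 0.5q_{Kora}.
Solving the two reaction functions simultaneously: (1 − (−0.5)(−0.5))q_{Kora} = 43.675 − 0.5·43.925, so 0.75q_{Kora} = 21.7125 and q_{Kora} = 28.95.
Then q_{Mesa} = 43.925 − 0.5·28.95 = 29.45.
Equilibrium price: P = 233.7 − 2·58.4 = 116.9.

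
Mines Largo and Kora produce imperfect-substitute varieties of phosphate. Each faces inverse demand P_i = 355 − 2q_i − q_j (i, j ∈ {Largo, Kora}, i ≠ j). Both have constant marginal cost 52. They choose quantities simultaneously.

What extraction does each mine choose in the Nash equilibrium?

60.6

Mine Largo's profit: π = q_{Largo}(355 − 2q_{Largo} − q_{Kora}) − 52q_{Largo}.
∂π/∂q_{Largo} = 303 − 4q_{Largo} − q_{Kora} = 0 ⇒ q_{Largo} = 75.75 − 0.25q_{Kora}.
Setting q_{Largo} = q_{Kora} in the reaction function: q_{Largo} = 75.75 − 0.25q_{Largo}, so q_{Largo} = 75.75 / 1.25 = 60.6.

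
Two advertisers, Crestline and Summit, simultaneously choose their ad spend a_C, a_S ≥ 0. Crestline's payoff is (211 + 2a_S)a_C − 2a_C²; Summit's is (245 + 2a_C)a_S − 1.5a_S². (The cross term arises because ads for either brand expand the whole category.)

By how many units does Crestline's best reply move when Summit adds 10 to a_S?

Expanding Crestline's payoff: 211a_C + 2a_Sa_C − 2a_C².
∂π/∂a_C = 211 + 2a_S − 4a_C = 0, so a_C = 52.75 + 0.5a_S.
The reaction-function slope is 0.5, so a 10-unit rise in a_S moves a_C by 0.5 × 10 = 5. Crestline's best response rises — the actions are strategic complements.

5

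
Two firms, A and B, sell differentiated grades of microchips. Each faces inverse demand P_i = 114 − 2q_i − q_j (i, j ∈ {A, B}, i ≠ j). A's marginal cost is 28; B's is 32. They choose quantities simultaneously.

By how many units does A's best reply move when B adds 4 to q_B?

Firm A's profit: π = q_A(114 − 2q_A − q_B) − 28q_A.
∂π/∂q_A = 86 − 4q_A − q_B = 0 ⇒ q_A = 21.5 − 0.25q_B.
The reaction-function slope is −0.25, so a 4-unit rise in q_B moves q_A by −0.25 × 4 = −1. A's best response falls — the actions are strategic substitutes.

-1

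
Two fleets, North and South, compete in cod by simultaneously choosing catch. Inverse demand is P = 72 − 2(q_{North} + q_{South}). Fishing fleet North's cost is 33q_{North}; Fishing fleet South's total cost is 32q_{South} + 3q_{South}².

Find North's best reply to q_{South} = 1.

Fishing fleet North's profit: π = q_{North}(72 − 2(q_{North} + q_{South})) − 33q_{North}.
∂π/∂q_{North} = 39 − 4q_{North} − 2q_{South} = 0, so q_{North} = 9.75 − 0.5q_{South}.
At q_{South} = 1: q_{North} = 9.75 − 0.5·1 = 9.25.

9.25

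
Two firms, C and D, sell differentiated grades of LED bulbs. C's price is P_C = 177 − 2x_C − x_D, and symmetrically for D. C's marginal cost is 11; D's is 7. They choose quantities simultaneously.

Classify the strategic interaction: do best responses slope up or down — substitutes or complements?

strategic substitutes

Firm C's profit: π = x_C(177 − 2x_C − x_D) − 11x_C.
∂π/∂x_C = 166 − 4x_C − x_D = 0 ⇒ x_C = 41.5 − 0.25x_D.
The best-response slope dx_C/dx_D = −0.25 < 0: the reaction function is downward-sloping, so the choices are strategic substitutes.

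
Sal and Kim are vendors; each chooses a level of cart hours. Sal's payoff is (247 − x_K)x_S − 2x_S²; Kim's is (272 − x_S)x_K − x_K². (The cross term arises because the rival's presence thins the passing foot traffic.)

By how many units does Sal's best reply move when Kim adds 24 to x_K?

-6

Expanding Sal's payoff: 247x_S − x_Kx_S − 2x_S².
∂π/∂x_S = 247 − x_K − 4x_S = 0, so x_S = 61.75 − 0.25x_K.
The reaction-function slope is −0.25, so a 24-unit rise in x_K moves x_S by −0.25 × 24 = −6. Sal's best response falls — the actions are strategic substitutes.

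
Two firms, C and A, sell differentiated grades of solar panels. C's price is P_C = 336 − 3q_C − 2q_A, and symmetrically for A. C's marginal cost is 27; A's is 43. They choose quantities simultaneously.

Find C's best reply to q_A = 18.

Firm C's profit: π = q_C(336 − 3q_C − 2q_A) − 27q_C.
∂π/∂q_C = 309 − 6q_C − 2q_A = 0 ⇒ q_C = 51.5 − (1/3)q_A.
At q_A = 18: q_C = 51.5 − (1/3)·18 = 45.5.

45.5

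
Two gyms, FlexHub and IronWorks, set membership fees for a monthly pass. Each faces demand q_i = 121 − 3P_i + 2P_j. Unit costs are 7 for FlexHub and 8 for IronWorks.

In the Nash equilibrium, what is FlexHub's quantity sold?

86.0625

FlexHub's profit: π = (P_{FlexHub} − 7)(121 − 3P_{FlexHub} + 2P_{IronWorks}).
∂π/∂P_{FlexHub} = 142 − 6P_{FlexHub} + 2P_{IronWorks} = 0 ⇒ P_{FlexHub} = 71/3 + (1/3)P_{IronWorks}.
Similarly P_{IronWorks} = 145/6 + (1/3)P_{FlexHub}.
Solving the two reaction functions simultaneously: (1 − (1/3)(1/3))P_{FlexHub} = 71/3 + (1/3)·(145/6), so (8/9)P_{FlexHub} = 571/18 and P_{FlexHub} = 35.6875.
Then P_{IronWorks} = 145/6 + (1/3)·35.6875 = 36.0625.
q_{FlexHub} = 121 − 3·35.6875 + 2·36.0625 = 86.0625.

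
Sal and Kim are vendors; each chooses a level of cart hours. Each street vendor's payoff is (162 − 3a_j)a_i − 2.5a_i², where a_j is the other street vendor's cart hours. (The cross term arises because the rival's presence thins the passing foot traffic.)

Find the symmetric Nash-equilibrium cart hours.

20.25

Sal's payoff is (162 − 3a_K)a_S − 2.5a_S².
∂π/∂a_S = 162 − 3a_K − 5a_S = 0, so a_S = 32.4 − 0.6a_K.
Setting a_S = a_K in the reaction function: a_S = 32.4 − 0.6a_S, so a_S = 32.4 / 1.6 = 20.25.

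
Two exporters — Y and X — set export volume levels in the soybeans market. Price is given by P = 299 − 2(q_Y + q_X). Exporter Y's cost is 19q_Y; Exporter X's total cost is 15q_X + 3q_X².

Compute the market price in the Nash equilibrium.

143

Exporter Y's profit: π = q_Y(299 − 2(q_Y + q_X)) − 19q_Y.
∂π/∂q_Y = 280 − 4q_Y − 2q_X = 0, so q_Y = 70 − 0.5q_X.
For X: ∂π/∂q_X = 284 − 10q_X − 2q_Y = 0 ⇒ q_X = 28.4 − 0.2q_Y.
Plugging q_X into Y's best response: q_Y = 70 − 0.5(28.4 − 0.2q_Y) ⇒ 0.9q_Y = 55.8, so q_Y = 62.
Then q_X = 28.4 − 0.2·62 = 16.
Equilibrium price: P = 299 − 2·78 = 143.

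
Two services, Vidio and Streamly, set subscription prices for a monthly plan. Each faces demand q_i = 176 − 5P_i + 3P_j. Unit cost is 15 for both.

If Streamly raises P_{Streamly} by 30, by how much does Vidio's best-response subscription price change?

9

Vidio's profit: π = (P_{Vidio} − 15)(176 − 5P_{Vidio} + 3P_{Streamly}).
∂π/∂P_{Vidio} = 251 − 10P_{Vidio} + 3P_{Streamly} = 0 ⇒ P_{Vidio} = 25.1 + 0.3P_{Streamly}.
The reaction-function slope is 0.3, so a 30-unit rise in P_{Streamly} moves P_{Vidio} by 0.3 × 30 = 9. Vidio's best response rises — the actions are strategic complements.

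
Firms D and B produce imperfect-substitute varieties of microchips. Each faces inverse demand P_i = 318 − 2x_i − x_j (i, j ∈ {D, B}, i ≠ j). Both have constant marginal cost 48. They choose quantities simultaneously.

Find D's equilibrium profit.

5832

Firm D's profit: π = x_D(318 − 2x_D − x_B) − 48x_D.
∂π/∂x_D = 270 − 4x_D − x_B = 0 ⇒ x_D = 67.5 − 0.25x_B.
Setting x_D = x_B in the reaction function: x_D = 67.5 − 0.25x_D, so x_D = 67.5 / 1.25 = 54.
P_D = 318 − 2·54 − 54 = 156.
Profit = (156 − 48)·54 = 5832.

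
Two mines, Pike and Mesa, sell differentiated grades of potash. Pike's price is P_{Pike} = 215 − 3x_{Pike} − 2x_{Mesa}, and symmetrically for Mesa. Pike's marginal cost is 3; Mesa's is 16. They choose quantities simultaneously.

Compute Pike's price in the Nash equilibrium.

84.9375

Mine Pike's profit: π = x_{Pike}(215 − 3x_{Pike} − 2x_{Mesa}) − 3x_{Pike}.
∂π/∂x_{Pike} = 212 − 6x_{Pike} − 2x_{Mesa} = 0 ⇒ x_{Pike} = 106/3 − (1/3)x_{Mesa}.
Similarly x_{Mesa} = 199/6 − (1/3)x_{Pike}.
Plugging x_{Mesa} into Pike's best response: x_{Pike} = 106/3 − (1/3)(199/6 − (1/3)x_{Pike}) ⇒ (8/9)x_{Pike} = 437/18, so x_{Pike} = 27.3125.
Then x_{Mesa} = 199/6 − (1/3)·27.3125 = 24.0625.
P_{Pike} = 215 − 3·27.3125 − 2·24.0625 = 84.9375.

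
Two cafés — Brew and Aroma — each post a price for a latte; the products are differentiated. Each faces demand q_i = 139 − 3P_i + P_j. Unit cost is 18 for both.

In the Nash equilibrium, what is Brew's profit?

1273.08

Brew's profit: π = (P_{Brew} − 18)(139 − 3P_{Brew} + P_{Aroma}).
∂π/∂P_{Brew} = 193 − 6P_{Brew} + P_{Aroma} = 0 ⇒ P_{Brew} = 193/6 + (1/6)P_{Aroma}.
The game is symmetric, so in equilibrium P_{Aroma} = P_{Brew}: the reaction function gives (5/6)P_{Brew} = 193/6, hence P_{Brew} = 38.6.
q_{Brew} = 139 − 3·38.6 + 38.6 = 61.8.
Profit = (38.6 − 18)·61.8 = 1273.08.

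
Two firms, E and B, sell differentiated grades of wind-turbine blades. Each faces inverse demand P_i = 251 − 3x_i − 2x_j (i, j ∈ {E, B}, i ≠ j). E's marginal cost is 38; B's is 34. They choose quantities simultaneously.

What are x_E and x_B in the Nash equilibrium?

26.375, 27.375

Firm E's profit: π = x_E(251 − 3x_E − 2x_B) − 38x_E.
∂π/∂x_E = 213 − 6x_E − 2x_B = 0 ⇒ x_E = 35.5 − (1/3)x_B.
Similarly x_B = 217/6 − (1/3)x_E.
Substituting the second reaction function into the first: x_E = 35.5 − (1/3)(217/6 − (1/3)x_E), which gives (8/9)x_E = 211/9 ⇒ x_E = 26.375.
Then x_B = 217/6 − (1/3)·26.375 = 27.375.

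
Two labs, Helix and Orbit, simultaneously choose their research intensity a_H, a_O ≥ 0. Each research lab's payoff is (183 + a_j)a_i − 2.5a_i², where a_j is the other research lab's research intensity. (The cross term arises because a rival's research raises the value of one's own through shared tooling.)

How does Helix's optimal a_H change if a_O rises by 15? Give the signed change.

Helix's payoff is (183 + a_O)a_H − 2.5a_H².
∂π/∂a_H = 183 + a_O − 5a_H = 0, so a_H = 36.6 + 0.2a_O.
The reaction-function slope is 0.2, so a 15-unit rise in a_O moves a_H by 0.2 × 15 = 3. Helix's best response rises — the actions are strategic complements.

3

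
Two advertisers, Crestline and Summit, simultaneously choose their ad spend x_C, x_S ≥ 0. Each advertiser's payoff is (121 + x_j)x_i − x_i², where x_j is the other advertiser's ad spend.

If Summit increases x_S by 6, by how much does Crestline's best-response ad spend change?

3

Crestline's payoff is (121 + x_S)x_C − x_C².
∂π/∂x_C = 121 + x_S − 2x_C = 0, so x_C = 60.5 + 0.5x_S.
The reaction-function slope is 0.5, so a 6-unit rise in x_S moves x_C by 0.5 × 6 = 3. Crestline's best response rises — the actions are strategic complements.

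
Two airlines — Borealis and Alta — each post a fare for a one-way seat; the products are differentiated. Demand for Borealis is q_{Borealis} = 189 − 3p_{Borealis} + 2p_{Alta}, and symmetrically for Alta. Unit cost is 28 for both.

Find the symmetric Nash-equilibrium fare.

Borealis's profit: π = (p_{Borealis} − 28)(189 − 3p_{Borealis} + 2p_{Alta}).
∂π/∂p_{Borealis} = 273 − 6p_{Borealis} + 2p_{Alta} = 0 ⇒ p_{Borealis} = 45.5 + (1/3)p_{Alta}.
The game is symmetric, so in equilibrium p_{Alta} = p_{Borealis}: the reaction function gives (2/3)p_{Borealis} = 45.5, hence p_{Borealis} = 68.25.

68.25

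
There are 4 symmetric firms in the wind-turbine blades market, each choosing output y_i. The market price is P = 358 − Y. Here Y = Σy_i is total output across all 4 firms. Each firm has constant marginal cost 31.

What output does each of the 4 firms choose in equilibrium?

65.4

A representative firm's profit is π_i = y_i(358 − Y) − 31y_i, with Y = y_i + Σ_{j≠i} y_j.
First-order condition: 327 − 2y_i − Σ_{j≠i} y_j = 0.
In a symmetric equilibrium every firm chooses the same y, so Σ_{j≠i} y_j = 3y. The condition becomes 327 − 5y = 0, giving y = 327/5 = 65.4.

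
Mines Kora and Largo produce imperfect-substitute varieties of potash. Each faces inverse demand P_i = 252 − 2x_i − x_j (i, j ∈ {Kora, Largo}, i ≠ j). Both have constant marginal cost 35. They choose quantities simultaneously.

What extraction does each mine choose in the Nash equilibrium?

43.4

Mine Kora's profit: π = x_{Kora}(252 − 2x_{Kora} − x_{Largo}) − 35x_{Kora}.
∂π/∂x_{Kora} = 217 − 4x_{Kora} − x_{Largo} = 0 ⇒ x_{Kora} = 54.25 − 0.25x_{Largo}.
By symmetry x_{Largo} = x_{Kora}; substituting into the reaction function, 1.25x_{Kora} = 54.25 and x_{Kora} = 43.4.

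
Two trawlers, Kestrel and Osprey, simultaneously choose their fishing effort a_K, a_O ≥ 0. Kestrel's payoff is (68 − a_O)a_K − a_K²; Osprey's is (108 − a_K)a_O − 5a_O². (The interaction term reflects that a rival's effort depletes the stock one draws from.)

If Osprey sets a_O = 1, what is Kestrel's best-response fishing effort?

Expanding Kestrel's payoff: 68a_K − a_Oa_K − a_K².
∂π/∂a_K = 68 − a_O − 2a_K = 0, so a_K = 34 − 0.5a_O.
At a_O = 1: a_K = 34 − 0.5·1 = 33.5.

33.5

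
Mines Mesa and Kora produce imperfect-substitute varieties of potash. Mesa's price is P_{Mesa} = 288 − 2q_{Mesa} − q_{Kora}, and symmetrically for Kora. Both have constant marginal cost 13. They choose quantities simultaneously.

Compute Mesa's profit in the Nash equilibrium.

6050

Mine Mesa's profit: π = q_{Mesa}(288 − 2q_{Mesa} − q_{Kora}) − 13q_{Mesa}.
∂π/∂q_{Mesa} = 275 − 4q_{Mesa} − q_{Kora} = 0 ⇒ q_{Mesa} = 68.75 − 0.25q_{Kora}.
The game is symmetric, so in equilibrium q_{Kora} = q_{Mesa}: the reaction function gives 1.25q_{Mesa} = 68.75, hence q_{Mesa} = 55.
P_{Mesa} = 288 − 2·55 − 55 = 123.
Profit = (123 − 13)·55 = 6050.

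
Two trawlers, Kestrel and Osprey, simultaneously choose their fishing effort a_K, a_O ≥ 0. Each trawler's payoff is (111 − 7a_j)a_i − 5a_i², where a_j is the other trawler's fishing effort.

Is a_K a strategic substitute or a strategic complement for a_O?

strategic substitutes

Kestrel's payoff is (111 − 7a_O)a_K − 5a_K².
∂π/∂a_K = 111 − 7a_O − 10a_K = 0, so a_K = 11.1 − 0.7a_O.
The best-response slope da_K/da_O = −0.7 < 0: the reaction function is downward-sloping, so the choices are strategic substitutes.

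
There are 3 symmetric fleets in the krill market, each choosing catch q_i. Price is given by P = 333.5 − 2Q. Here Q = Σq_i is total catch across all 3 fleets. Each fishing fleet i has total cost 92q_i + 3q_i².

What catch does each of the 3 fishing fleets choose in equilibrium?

A representative fishing fleet's profit is π_i = q_i(333.5 − 2Q) − 92q_i − 3q_i², with Q = q_i + Σ_{j≠i} q_j.
First-order condition: 241.5 − 10q_i − 2Σ_{j≠i} q_j = 0.
In a symmetric equilibrium every fishing fleet chooses the same q, so Σ_{j≠i} q_j = 2q. The condition becomes 241.5 − 14q = 0, giving q = 241.5/14 = 17.25.

17.25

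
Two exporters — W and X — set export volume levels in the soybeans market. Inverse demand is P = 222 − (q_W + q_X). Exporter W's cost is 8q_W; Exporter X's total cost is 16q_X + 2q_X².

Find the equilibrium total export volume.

116

Exporter W's profit: π = q_W(222 − (q_W + q_X)) − 8q_W.
∂π/∂q_W = 214 − 2q_W − q_X = 0, so q_W = 107 − 0.5q_X.
For X: ∂π/∂q_X = 206 − 6q_X − q_W = 0 ⇒ q_X = 103/3 − (1/6)q_W.
Solving the two reaction functions simultaneously: (1 − (−0.5)(−1/6))q_W = 107 − 0.5·(103/3), so (11/12)q_W = 539/6 and q_W = 98.
Then q_X = 103/3 − (1/6)·98 = 18.
Total export volume: 98 + 18 = 116.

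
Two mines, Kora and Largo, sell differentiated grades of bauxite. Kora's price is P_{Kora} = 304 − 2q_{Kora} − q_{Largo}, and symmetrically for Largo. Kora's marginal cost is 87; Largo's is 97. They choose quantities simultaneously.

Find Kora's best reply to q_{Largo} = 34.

45.75

Mine Kora's profit: π = q_{Kora}(304 − 2q_{Kora} − q_{Largo}) − 87q_{Kora}.
∂π/∂q_{Kora} = 217 − 4q_{Kora} − q_{Largo} = 0 ⇒ q_{Kora} = 54.25 − 0.25q_{Largo}.
At q_{Largo} = 34: q_{Kora} = 54.25 − 0.25·34 = 45.75.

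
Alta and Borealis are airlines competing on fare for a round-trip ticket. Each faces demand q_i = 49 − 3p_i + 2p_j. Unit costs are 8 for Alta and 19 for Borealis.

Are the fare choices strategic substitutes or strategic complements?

strategic complements

Alta's profit: π = (p_{Alta} − 8)(49 − 3p_{Alta} + 2p_{Borealis}).
∂π/∂p_{Alta} = 73 − 6p_{Alta} + 2p_{Borealis} = 0 ⇒ p_{Alta} = 73/6 + (1/3)p_{Borealis}.
The best-response slope dp_{Alta}/dp_{Borealis} = 1/3 > 0: the reaction function is upward-sloping, so the choices are strategic complements.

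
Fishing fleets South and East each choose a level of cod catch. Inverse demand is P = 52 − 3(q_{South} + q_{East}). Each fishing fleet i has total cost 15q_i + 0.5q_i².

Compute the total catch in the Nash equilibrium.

Fishing fleet South's profit: π = q_{South}(52 − 3(q_{South} + q_{East})) − 15q_{South} − 0.5q_{South}².
∂π/∂q_{South} = 37 − 7q_{South} − 3q_{East} = 0, so q_{South} = 37/7 − (3/7)q_{East}.
Setting q_{South} = q_{East} in the reaction function: q_{South} = 37/7 − (3/7)q_{South}, so q_{South} = (37/7) / (10/7) = 3.7.
Total catch: 3.7 + 3.7 = 7.4.

7.4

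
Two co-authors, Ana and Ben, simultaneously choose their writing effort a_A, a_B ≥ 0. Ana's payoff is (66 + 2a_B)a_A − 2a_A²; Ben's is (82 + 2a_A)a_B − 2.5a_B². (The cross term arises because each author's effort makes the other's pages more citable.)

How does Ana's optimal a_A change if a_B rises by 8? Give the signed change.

4

Expanding Ana's payoff: 66a_A + 2a_Ba_A − 2a_A².
∂π/∂a_A = 66 + 2a_B − 4a_A = 0, so a_A = 16.5 + 0.5a_B.
The reaction-function slope is 0.5, so an 8-unit rise in a_B moves a_A by 0.5 × 8 = 4. Ana's best response rises — the actions are strategic complements.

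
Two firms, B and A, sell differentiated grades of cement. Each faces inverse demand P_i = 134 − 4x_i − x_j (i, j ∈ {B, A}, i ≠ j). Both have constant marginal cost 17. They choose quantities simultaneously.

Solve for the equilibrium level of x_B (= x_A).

13

Firm B's profit: π = x_B(134 − 4x_B − x_A) − 17x_B.
∂π/∂x_B = 117 − 8x_B − x_A = 0 ⇒ x_B = 14.625 − 0.125x_A.
Setting x_B = x_A in the reaction function: x_B = 14.625 − 0.125x_B, so x_B = 14.625 / 1.125 = 13.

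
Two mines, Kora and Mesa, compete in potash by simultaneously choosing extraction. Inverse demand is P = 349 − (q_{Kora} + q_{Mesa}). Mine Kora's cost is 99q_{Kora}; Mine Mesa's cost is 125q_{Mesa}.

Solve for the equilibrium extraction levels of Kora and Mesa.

92, 66

Mine Kora's profit: π = q_{Kora}(349 − (q_{Kora} + q_{Mesa})) − 99q_{Kora}.
∂π/∂q_{Kora} = 250 − 2q_{Kora} − q_{Mesa} = 0, so q_{Kora} = 125 − 0.5q_{Mesa}.
By the same steps for Mesa: q_{Mesa} = 112 − 0.5q_{Kora}.
Solving the two reaction functions simultaneously: (1 − (−0.5)(−0.5))q_{Kora} = 125 − 0.5·112, so 0.75q_{Kora} = 69 and q_{Kora} = 92.
Then q_{Mesa} = 112 − 0.5·92 = 66.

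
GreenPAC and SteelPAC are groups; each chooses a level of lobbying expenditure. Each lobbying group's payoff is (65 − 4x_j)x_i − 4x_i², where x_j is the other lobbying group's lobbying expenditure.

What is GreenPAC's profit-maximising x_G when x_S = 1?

GreenPAC's payoff is (65 − 4x_S)x_G − 4x_G².
∂π/∂x_G = 65 − 4x_S − 8x_G = 0, so x_G = 8.125 − 0.5x_S.
At x_S = 1: x_G = 8.125 − 0.5·1 = 7.625.

7.625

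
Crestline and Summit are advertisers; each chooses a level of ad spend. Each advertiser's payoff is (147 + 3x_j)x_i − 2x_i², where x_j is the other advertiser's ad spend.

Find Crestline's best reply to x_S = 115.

123

Crestline's payoff is (147 + 3x_S)x_C − 2x_C².
∂π/∂x_C = 147 + 3x_S − 4x_C = 0, so x_C = 36.75 + 0.75x_S.
At x_S = 115: x_C = 36.75 + 0.75·115 = 123.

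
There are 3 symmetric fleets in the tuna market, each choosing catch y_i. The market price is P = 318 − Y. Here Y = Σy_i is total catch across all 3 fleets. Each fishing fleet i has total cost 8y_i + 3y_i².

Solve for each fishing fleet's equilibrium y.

A representative fishing fleet's profit is π_i = y_i(318 − Y) − 8y_i − 3y_i², with Y = y_i + Σ_{j≠i} y_j.
First-order condition: 310 − 8y_i − Σ_{j≠i} y_j = 0.
With identical fishing fleets, set every y_j = y: then 310 − 8y − 2y = 0, i.e. y = 310/10 = 31.

31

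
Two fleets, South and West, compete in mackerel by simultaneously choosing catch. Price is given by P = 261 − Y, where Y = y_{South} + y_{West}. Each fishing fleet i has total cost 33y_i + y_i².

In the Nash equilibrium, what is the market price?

169.8

Fishing fleet South's profit: π = y_{South}(261 − (y_{South} + y_{West})) − 33y_{South} − y_{South}².
∂π/∂y_{South} = 228 − 4y_{South} − y_{West} = 0, so y_{South} = 57 − 0.25y_{West}.
By symmetry y_{West} = y_{South}; substituting into the reaction function, 1.25y_{South} = 57 and y_{South} = 45.6.
Equilibrium price: P = 261 − 91.2 = 169.8.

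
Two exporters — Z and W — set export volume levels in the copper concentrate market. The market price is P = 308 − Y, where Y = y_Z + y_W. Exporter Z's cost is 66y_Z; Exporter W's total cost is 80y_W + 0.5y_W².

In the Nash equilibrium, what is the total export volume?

Exporter Z's profit: π = y_Z(308 − (y_Z + y_W)) − 66y_Z.
∂π/∂y_Z = 242 − 2y_Z − y_W = 0, so y_Z = 121 − 0.5y_W.
For W: ∂π/∂y_W = 228 − 3y_W − y_Z = 0 ⇒ y_W = 76 − (1/3)y_Z.
Plugging y_W into Z's best response: y_Z = 121 − 0.5(76 − (1/3)y_Z) ⇒ (5/6)y_Z = 83, so y_Z = 99.6.
Then y_W = 76 − (1/3)·99.6 = 42.8.
Total export volume: 99.6 + 42.8 = 142.4.

142.4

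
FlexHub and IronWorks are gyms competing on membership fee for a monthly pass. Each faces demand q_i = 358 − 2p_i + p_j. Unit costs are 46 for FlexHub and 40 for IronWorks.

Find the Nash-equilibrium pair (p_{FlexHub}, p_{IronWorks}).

FlexHub's profit: π = (p_{FlexHub} − 46)(358 − 2p_{FlexHub} + p_{IronWorks}).
∂π/∂p_{FlexHub} = 450 − 4p_{FlexHub} + p_{IronWorks} = 0 ⇒ p_{FlexHub} = 112.5 + 0.25p_{IronWorks}.
Similarly p_{IronWorks} = 109.5 + 0.25p_{FlexHub}.
Substituting the second reaction function into the first: p_{FlexHub} = 112.5 + 0.25(109.5 + 0.25p_{FlexHub}), which gives 0.9375p_{FlexHub} = 139.875 ⇒ p_{FlexHub} = 149.2.
Then p_{IronWorks} = 109.5 + 0.25·149.2 = 146.8.

149.2, 146.8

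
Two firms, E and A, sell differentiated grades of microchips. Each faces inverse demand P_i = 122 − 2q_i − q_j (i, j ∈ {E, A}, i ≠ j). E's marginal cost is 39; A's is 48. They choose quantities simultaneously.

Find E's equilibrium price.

73.4

Firm E's profit: π = q_E(122 − 2q_E − q_A) − 39q_E.
∂π/∂q_E = 83 − 4q_E − q_A = 0 ⇒ q_E = 20.75 − 0.25q_A.
Similarly q_A = 18.5 − 0.25q_E.
Plugging q_A into E's best response: q_E = 20.75 − 0.25(18.5 − 0.25q_E) ⇒ 0.9375q_E = 16.125, so q_E = 17.2.
Then q_A = 18.5 − 0.25·17.2 = 14.2.
P_E = 122 − 2·17.2 − 14.2 = 73.4.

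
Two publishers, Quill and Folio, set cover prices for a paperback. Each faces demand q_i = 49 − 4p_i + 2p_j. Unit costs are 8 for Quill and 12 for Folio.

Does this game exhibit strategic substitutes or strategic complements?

strategic complements

Quill's profit: π = (p_{Quill} − 8)(49 − 4p_{Quill} + 2p_{Folio}).
∂π/∂p_{Quill} = 81 − 8p_{Quill} + 2p_{Folio} = 0 ⇒ p_{Quill} = 10.125 + 0.25p_{Folio}.
The best-response slope dp_{Quill}/dp_{Folio} = 0.25 > 0: the reaction function is upward-sloping, so the choices are strategic complements.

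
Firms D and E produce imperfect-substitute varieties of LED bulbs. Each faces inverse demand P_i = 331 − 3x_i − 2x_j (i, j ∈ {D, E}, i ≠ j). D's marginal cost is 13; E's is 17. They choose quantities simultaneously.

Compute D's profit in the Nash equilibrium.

Firm D's profit: π = x_D(331 − 3x_D − 2x_E) − 13x_D.
∂π/∂x_D = 318 − 6x_D − 2x_E = 0 ⇒ x_D = 53 − (1/3)x_E.
Similarly x_E = 157/3 − (1/3)x_D.
Solving the two reaction functions simultaneously: (1 − (−1/3)(−1/3))x_D = 53 − (1/3)·(157/3), so (8/9)x_D = 320/9 and x_D = 40.
Then x_E = 157/3 − (1/3)·40 = 39.
P_D = 331 − 3·40 − 2·39 = 133.
Profit = (133 − 13)·40 = 4800.

4800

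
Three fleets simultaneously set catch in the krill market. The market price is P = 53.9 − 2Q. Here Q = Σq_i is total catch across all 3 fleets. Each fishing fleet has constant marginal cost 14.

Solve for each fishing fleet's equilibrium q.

4.9875

A representative fishing fleet's profit is π_i = q_i(53.9 − 2Q) − 14q_i, with Q = q_i + Σ_{j≠i} q_j.
First-order condition: 39.9 − 4q_i − 2Σ_{j≠i} q_j = 0.
In a symmetric equilibrium every fishing fleet chooses the same q, so Σ_{j≠i} q_j = 2q. The condition becomes 39.9 − 8q = 0, giving q = 39.9/8 = 4.9875.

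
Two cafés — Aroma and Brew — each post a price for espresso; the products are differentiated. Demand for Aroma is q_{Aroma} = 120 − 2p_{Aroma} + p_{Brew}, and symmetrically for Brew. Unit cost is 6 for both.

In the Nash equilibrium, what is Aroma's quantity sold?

Aroma's profit: π = (p_{Aroma} − 6)(120 − 2p_{Aroma} + p_{Brew}).
∂π/∂p_{Aroma} = 132 − 4p_{Aroma} + p_{Brew} = 0 ⇒ p_{Aroma} = 33 + 0.25p_{Brew}.
By symmetry p_{Brew} = p_{Aroma}; substituting into the reaction function, 0.75p_{Aroma} = 33 and p_{Aroma} = 44.
q_{Aroma} = 120 − 2·44 + 44 = 76.

76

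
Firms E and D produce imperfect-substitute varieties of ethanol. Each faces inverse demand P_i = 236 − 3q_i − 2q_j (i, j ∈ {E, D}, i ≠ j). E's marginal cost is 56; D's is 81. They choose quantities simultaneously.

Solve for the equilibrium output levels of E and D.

Firm E's profit: π = q_E(236 − 3q_E − 2q_D) − 56q_E.
∂π/∂q_E = 180 − 6q_E − 2q_D = 0 ⇒ q_E = 30 − (1/3)q_D.
Similarly q_D = 155/6 − (1/3)q_E.
Plugging q_D into E's best response: q_E = 30 − (1/3)(155/6 − (1/3)q_E) ⇒ (8/9)q_E = 385/18, so q_E = 24.0625.
Then q_D = 155/6 − (1/3)·24.0625 = 17.8125.

24.0625, 17.8125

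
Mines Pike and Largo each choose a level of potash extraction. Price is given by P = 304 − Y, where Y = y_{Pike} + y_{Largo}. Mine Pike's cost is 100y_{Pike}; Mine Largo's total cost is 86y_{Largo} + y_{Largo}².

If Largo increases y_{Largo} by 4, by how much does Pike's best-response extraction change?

Mine Pike's profit: π = y_{Pike}(304 − (y_{Pike} + y_{Largo})) − 100y_{Pike}.
∂π/∂y_{Pike} = 204 − 2y_{Pike} − y_{Largo} = 0, so y_{Pike} = 102 − 0.5y_{Largo}.
The reaction-function slope is −0.5, so a 4-unit rise in y_{Largo} moves y_{Pike} by −0.5 × 4 = −2. Pike's best response falls — the actions are strategic substitutes.

-2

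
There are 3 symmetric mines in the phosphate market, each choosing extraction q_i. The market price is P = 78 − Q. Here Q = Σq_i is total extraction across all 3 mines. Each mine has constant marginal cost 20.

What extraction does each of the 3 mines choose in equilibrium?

14.5

A representative mine's profit is π_i = q_i(78 − Q) − 20q_i, with Q = q_i + Σ_{j≠i} q_j.
First-order condition: 58 − 2q_i − Σ_{j≠i} q_j = 0.
Imposing symmetry (q_j = q for all j) turns Σ_{j≠i} q_j into 2q, so 58 = 4q and q = 14.5.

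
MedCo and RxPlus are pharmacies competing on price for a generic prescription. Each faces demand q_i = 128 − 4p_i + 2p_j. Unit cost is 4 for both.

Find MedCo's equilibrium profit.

MedCo's profit: π = (p_{MedCo} − 4)(128 − 4p_{MedCo} + 2p_{RxPlus}).
∂π/∂p_{MedCo} = 144 − 8p_{MedCo} + 2p_{RxPlus} = 0 ⇒ p_{MedCo} = 18 + 0.25p_{RxPlus}.
By symmetry p_{RxPlus} = p_{MedCo}; substituting into the reaction function, 0.75p_{MedCo} = 18 and p_{MedCo} = 24.
q_{MedCo} = 128 − 4·24 + 2·24 = 80.
Profit = (24 − 4)·80 = 1600.

1600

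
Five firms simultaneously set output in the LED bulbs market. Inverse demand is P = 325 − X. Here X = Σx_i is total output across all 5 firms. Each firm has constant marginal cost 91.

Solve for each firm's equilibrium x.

39

A representative firm's profit is π_i = x_i(325 − X) − 91x_i, with X = x_i + Σ_{j≠i} x_j.
First-order condition: 234 − 2x_i − Σ_{j≠i} x_j = 0.
Imposing symmetry (x_j = x for all j) turns Σ_{j≠i} x_j into 4x, so 234 = 6x and x = 39.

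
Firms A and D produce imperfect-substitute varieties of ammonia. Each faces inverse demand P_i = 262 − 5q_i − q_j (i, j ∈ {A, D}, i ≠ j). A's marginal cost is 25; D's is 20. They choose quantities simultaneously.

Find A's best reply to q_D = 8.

Firm A's profit: π = q_A(262 − 5q_A − q_D) − 25q_A.
∂π/∂q_A = 237 − 10q_A − q_D = 0 ⇒ q_A = 23.7 − 0.1q_D.
At q_D = 8: q_A = 23.7 − 0.1·8 = 22.9.

22.9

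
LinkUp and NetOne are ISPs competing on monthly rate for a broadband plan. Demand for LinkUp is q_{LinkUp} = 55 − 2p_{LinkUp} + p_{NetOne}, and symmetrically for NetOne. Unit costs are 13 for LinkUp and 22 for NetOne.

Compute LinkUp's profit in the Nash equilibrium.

LinkUp's profit: π = (p_{LinkUp} − 13)(55 − 2p_{LinkUp} + p_{NetOne}).
∂π/∂p_{LinkUp} = 81 − 4p_{LinkUp} + p_{NetOne} = 0 ⇒ p_{LinkUp} = 20.25 + 0.25p_{NetOne}.
Similarly p_{NetOne} = 24.75 + 0.25p_{LinkUp}.
Substituting the second reaction function into the first: p_{LinkUp} = 20.25 + 0.25(24.75 + 0.25p_{LinkUp}), which gives 0.9375p_{LinkUp} = 26.4375 ⇒ p_{LinkUp} = 28.2.
Then p_{NetOne} = 24.75 + 0.25·28.2 = 31.8.
q_{LinkUp} = 55 − 2·28.2 + 31.8 = 30.4.
Profit = (28.2 − 13)·30.4 = 462.08.

462.08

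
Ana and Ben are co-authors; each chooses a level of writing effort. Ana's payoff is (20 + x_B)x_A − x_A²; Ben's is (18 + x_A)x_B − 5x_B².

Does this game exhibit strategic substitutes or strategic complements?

strategic complements

Expanding Ana's payoff: 20x_A + x_Bx_A − x_A².
∂π/∂x_A = 20 + x_B − 2x_A = 0, so x_A = 10 + 0.5x_B.
The best-response slope dx_A/dx_B = 0.5 > 0: the reaction function is upward-sloping, so the choices are strategic complements.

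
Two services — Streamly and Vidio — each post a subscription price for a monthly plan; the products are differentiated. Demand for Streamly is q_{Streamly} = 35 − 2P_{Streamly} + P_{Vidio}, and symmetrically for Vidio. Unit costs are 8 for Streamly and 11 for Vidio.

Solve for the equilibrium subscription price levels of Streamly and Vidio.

17.4, 18.6

Streamly's profit: π = (P_{Streamly} − 8)(35 − 2P_{Streamly} + P_{Vidio}).
∂π/∂P_{Streamly} = 51 − 4P_{Streamly} + P_{Vidio} = 0 ⇒ P_{Streamly} = 12.75 + 0.25P_{Vidio}.
Similarly P_{Vidio} = 14.25 + 0.25P_{Streamly}.
Plugging P_{Vidio} into Streamly's best response: P_{Streamly} = 12.75 + 0.25(14.25 + 0.25P_{Streamly}) ⇒ 0.9375P_{Streamly} = 16.3125, so P_{Streamly} = 17.4.
Then P_{Vidio} = 14.25 + 0.25·17.4 = 18.6.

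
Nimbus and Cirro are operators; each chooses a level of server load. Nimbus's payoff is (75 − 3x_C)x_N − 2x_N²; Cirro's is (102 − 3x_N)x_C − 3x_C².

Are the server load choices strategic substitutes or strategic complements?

Expanding Nimbus's payoff: 75x_N − 3x_Cx_N − 2x_N².
∂π/∂x_N = 75 − 3x_C − 4x_N = 0, so x_N = 18.75 − 0.75x_C.
The best-response slope dx_N/dx_C = −0.75 < 0: the reaction function is downward-sloping, so the choices are strategic substitutes.

strategic substitutes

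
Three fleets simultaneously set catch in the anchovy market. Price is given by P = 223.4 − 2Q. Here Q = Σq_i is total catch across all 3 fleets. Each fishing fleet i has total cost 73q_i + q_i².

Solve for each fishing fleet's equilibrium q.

15.04

A representative fishing fleet's profit is π_i = q_i(223.4 − 2Q) − 73q_i − q_i², with Q = q_i + Σ_{j≠i} q_j.
First-order condition: 150.4 − 6q_i − 2Σ_{j≠i} q_j = 0.
With identical fishing fleets, set every q_j = q: then 150.4 − 6q − 4q = 0, i.e. q = 150.4/10 = 15.04.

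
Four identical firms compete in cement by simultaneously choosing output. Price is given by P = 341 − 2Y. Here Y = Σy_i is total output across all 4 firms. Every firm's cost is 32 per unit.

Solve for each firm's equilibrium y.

A representative firm's profit is π_i = y_i(341 − 2Y) − 32y_i, with Y = y_i + Σ_{j≠i} y_j.
First-order condition: 309 − 4y_i − 2Σ_{j≠i} y_j = 0.
Imposing symmetry (y_j = y for all j) turns Σ_{j≠i} y_j into 3y, so 309 = 10y and y = 30.9.

30.9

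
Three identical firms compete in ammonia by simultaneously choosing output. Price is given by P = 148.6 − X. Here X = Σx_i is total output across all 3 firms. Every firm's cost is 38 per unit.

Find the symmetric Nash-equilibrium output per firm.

A representative firm's profit is π_i = x_i(148.6 − X) − 38x_i, with X = x_i + Σ_{j≠i} x_j.
First-order condition: 110.6 − 2x_i − Σ_{j≠i} x_j = 0.
With identical firms, set every x_j = x: then 110.6 − 2x − 2x = 0, i.e. x = 110.6/4 = 27.65.

27.65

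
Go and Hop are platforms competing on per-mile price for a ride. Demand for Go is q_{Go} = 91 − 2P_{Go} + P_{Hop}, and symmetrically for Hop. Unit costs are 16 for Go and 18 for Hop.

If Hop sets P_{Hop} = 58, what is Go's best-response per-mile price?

45.25

Go's profit: π = (P_{Go} − 16)(91 − 2P_{Go} + P_{Hop}).
∂π/∂P_{Go} = 123 − 4P_{Go} + P_{Hop} = 0 ⇒ P_{Go} = 30.75 + 0.25P_{Hop}.
At P_{Hop} = 58: P_{Go} = 30.75 + 0.25·58 = 45.25.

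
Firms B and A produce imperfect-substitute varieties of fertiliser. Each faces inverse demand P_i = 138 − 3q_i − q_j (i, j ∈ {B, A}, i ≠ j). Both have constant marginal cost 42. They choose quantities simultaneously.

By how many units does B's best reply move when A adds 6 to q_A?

Firm B's profit: π = q_B(138 − 3q_B − q_A) − 42q_B.
∂π/∂q_B = 96 − 6q_B − q_A = 0 ⇒ q_B = 16 − (1/6)q_A.
The reaction-function slope is −1/6, so a 6-unit rise in q_A moves q_B by −1/6 × 6 = −1. B's best response falls — the actions are strategic substitutes.

-1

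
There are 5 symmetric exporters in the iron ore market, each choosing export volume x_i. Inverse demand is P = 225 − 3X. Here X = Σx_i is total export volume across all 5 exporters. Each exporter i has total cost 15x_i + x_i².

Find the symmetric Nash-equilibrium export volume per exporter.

10.5

A representative exporter's profit is π_i = x_i(225 − 3X) − 15x_i − x_i², with X = x_i + Σ_{j≠i} x_j.
First-order condition: 210 − 8x_i − 3Σ_{j≠i} x_j = 0.
With identical exporters, set every x_j = x: then 210 − 8x − 12x = 0, i.e. x = 210/20 = 10.5.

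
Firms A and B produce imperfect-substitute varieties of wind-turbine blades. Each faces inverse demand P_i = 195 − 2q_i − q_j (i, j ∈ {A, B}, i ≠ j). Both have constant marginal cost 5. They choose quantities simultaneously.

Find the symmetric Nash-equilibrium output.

Firm A's profit: π = q_A(195 − 2q_A − q_B) − 5q_A.
∂π/∂q_A = 190 − 4q_A − q_B = 0 ⇒ q_A = 47.5 − 0.25q_B.
The game is symmetric, so in equilibrium q_B = q_A: the reaction function gives 1.25q_A = 47.5, hence q_A = 38.

38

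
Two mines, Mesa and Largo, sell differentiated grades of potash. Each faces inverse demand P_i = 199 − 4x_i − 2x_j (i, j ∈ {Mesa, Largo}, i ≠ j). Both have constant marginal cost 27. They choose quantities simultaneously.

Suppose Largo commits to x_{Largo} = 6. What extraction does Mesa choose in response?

20

Mine Mesa's profit: π = x_{Mesa}(199 − 4x_{Mesa} − 2x_{Largo}) − 27x_{Mesa}.
∂π/∂x_{Mesa} = 172 − 8x_{Mesa} − 2x_{Largo} = 0 ⇒ x_{Mesa} = 21.5 − 0.25x_{Largo}.
At x_{Largo} = 6: x_{Mesa} = 21.5 − 0.25·6 = 20.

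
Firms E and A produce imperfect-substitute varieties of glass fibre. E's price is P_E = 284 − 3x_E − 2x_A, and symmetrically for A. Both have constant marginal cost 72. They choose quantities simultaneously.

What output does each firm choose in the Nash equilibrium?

Firm E's profit: π = x_E(284 − 3x_E − 2x_A) − 72x_E.
∂π/∂x_E = 212 − 6x_E − 2x_A = 0 ⇒ x_E = 106/3 − (1/3)x_A.
Setting x_E = x_A in the reaction function: x_E = 106/3 − (1/3)x_E, so x_E = (106/3) / (4/3) = 26.5.

26.5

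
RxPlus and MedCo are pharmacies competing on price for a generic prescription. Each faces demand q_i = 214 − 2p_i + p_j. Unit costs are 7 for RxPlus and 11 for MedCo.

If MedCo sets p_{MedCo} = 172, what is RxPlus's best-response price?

RxPlus's profit: π = (p_{RxPlus} − 7)(214 − 2p_{RxPlus} + p_{MedCo}).
∂π/∂p_{RxPlus} = 228 − 4p_{RxPlus} + p_{MedCo} = 0 ⇒ p_{RxPlus} = 57 + 0.25p_{MedCo}.
At p_{MedCo} = 172: p_{RxPlus} = 57 + 0.25·172 = 100.

100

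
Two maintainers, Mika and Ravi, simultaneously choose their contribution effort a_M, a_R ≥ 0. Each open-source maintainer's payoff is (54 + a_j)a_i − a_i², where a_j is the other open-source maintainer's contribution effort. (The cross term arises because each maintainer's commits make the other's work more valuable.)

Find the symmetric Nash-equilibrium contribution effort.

54

Mika's payoff is (54 + a_R)a_M − a_M².
∂π/∂a_M = 54 + a_R − 2a_M = 0, so a_M = 27 + 0.5a_R.
The game is symmetric, so in equilibrium a_R = a_M: the reaction function gives 0.5a_M = 27, hence a_M = 54.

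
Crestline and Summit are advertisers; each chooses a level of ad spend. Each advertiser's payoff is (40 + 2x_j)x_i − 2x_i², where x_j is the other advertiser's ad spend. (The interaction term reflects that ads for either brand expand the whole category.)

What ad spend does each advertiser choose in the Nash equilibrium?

20

Crestline's payoff is (40 + 2x_S)x_C − 2x_C².
∂π/∂x_C = 40 + 2x_S − 4x_C = 0, so x_C = 10 + 0.5x_S.
The game is symmetric, so in equilibrium x_S = x_C: the reaction function gives 0.5x_C = 10, hence x_C = 20.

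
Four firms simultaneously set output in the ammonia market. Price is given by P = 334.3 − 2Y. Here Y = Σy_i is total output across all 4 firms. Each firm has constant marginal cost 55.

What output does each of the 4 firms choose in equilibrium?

A representative firm's profit is π_i = y_i(334.3 − 2Y) − 55y_i, with Y = y_i + Σ_{j≠i} y_j.
First-order condition: 279.3 − 4y_i − 2Σ_{j≠i} y_j = 0.
Imposing symmetry (y_j = y for all j) turns Σ_{j≠i} y_j into 3y, so 279.3 = 10y and y = 27.93.

27.93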